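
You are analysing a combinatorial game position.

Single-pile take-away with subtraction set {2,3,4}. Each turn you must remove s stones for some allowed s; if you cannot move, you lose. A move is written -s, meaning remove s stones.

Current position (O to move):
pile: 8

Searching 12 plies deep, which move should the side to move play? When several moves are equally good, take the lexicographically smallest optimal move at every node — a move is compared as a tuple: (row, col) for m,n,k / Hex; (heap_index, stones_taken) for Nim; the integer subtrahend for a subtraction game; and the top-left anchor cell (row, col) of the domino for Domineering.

[8] O move#1: -2:+1/6*, -3:-1/5, -4:-1/4
[6] X move#2: -2:-1/4*, -3:-1/3, -4:-1/2
[4] O move#3: -2:-1/2, -3:+1/1*, -4:+1/0
[1] end (terminal -1, X#4); searched 8 to 12

O's best at [8]: -2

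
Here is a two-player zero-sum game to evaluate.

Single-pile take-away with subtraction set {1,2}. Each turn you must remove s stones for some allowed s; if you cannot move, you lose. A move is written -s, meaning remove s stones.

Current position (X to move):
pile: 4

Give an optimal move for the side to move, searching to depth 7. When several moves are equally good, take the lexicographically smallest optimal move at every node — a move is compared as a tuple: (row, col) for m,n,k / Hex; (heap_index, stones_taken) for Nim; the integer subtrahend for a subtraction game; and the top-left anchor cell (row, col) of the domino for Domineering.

X's best at [4]: -1

[4] X move#1: -1:+1/3*, -2:-1/2
[3] O move#2: -1:-1/2*, -2:-1/1
[2] X move#3: -1:-1/1, -2:+1/0*
[0] end (terminal -1, O#4); searched 4 to 7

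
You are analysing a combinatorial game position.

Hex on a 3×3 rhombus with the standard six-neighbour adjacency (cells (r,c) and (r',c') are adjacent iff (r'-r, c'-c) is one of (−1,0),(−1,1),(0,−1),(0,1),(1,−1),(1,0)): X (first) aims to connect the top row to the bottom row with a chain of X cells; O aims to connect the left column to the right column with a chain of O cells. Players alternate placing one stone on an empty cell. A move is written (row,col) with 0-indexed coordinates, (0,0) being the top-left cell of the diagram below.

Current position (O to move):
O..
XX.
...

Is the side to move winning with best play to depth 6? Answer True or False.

O winning at [O../XX./...]: False

[O../XX./...] O move#1: (0,1):-1/OO./XX./...*, (0,2):-1/O.O/XX./..., (1,2):-1/O../XXO/..., (2,0):-1/O../XX./O.., (2,1):-1/O../XX./.O., (2,2):-1/O../XX./..O
[OO./XX./...] X move#2: (0,2):+1/OOX/XX./...*, (1,2):-1/OO./XXX/..., (2,0):-1/OO./XX./X.., (2,1):-1/OO./XX./.X., (2,2):-1/OO./XX./..X
[OOX/XX./...] O move#3: (1,2):-1/OOX/XXO/...*, (2,0):-1/OOX/XX./O.., (2,1):-1/OOX/XX./.O., (2,2):-1/OOX/XX./..O
[OOX/XXO/...] X move#4: (2,0):+1/OOX/XXO/X..*, (2,1):+1/OOX/XXO/.X., (2,2):+1/OOX/XXO/..X
[OOX/XXO/X..] end (terminal -1, O#5); searched O../XX./... to 6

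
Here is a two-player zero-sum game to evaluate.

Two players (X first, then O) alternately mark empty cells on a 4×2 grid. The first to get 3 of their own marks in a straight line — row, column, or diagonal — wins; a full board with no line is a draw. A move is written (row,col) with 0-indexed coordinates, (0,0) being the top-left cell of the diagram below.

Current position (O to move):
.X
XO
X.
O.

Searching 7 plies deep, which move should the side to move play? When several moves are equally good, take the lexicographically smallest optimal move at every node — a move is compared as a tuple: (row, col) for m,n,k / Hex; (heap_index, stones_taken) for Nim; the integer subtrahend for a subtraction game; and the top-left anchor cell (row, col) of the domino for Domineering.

ply 1, O at .X/XO/X./O. | (0,0)=+0→OX/XO/X./O.*; (2,1)=-1→.X/XO/XO/O.; (3,1)=-1→.X/XO/X./OO
ply 2, X at OX/XO/X./O. | (2,1)=+0→OX/XO/XX/O.*; (3,1)=+0→OX/XO/X./OX
ply 3, O at OX/XO/XX/O. | (3,1)=+0→OX/XO/XX/OO*
ply 4: OX/XO/XX/OO is terminal +0 (X); from .X/XO/X./O. depth 7

O's best at [.X/XO/X./O.]: (0,0)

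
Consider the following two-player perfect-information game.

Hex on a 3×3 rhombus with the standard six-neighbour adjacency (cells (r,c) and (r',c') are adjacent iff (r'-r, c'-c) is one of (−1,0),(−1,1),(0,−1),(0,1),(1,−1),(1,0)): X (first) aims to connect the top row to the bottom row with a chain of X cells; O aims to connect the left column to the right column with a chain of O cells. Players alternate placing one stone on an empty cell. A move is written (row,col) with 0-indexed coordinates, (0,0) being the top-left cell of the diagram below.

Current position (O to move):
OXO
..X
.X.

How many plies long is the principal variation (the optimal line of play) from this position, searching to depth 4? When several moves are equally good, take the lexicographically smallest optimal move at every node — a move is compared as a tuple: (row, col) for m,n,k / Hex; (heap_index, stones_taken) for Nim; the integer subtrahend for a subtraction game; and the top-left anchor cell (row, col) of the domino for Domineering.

ply 1, O at OXO/..X/.X. | (1,0)=-1→OXO/O.X/.X.; (1,1)=+1→OXO/.OX/.X.*; (2,0)=-1→OXO/..X/OX.; (2,2)=-1→OXO/..X/.XO
ply 2, X at OXO/.OX/.X. | (1,0)=-1→OXO/XOX/.X.*; (2,0)=-1→OXO/.OX/XX.; (2,2)=-1→OXO/.OX/.XX
ply 3, O at OXO/XOX/.X. | (2,0)=+1→OXO/XOX/OX.*; (2,2)=-1→OXO/XOX/.XO
ply 4: OXO/XOX/OX. is terminal -1 (X); from OXO/..X/.X. depth 4

PV length from [OXO/..X/.X.]: 3 plies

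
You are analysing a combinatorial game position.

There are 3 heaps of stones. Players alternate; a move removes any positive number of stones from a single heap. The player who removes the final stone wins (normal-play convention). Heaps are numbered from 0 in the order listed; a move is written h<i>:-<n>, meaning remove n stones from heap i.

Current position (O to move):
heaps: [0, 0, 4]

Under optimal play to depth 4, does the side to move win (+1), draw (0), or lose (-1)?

p1 O@[(0,0,4)]: h2:-1[(0,0,3)]-1 h2:-2[(0,0,2)]-1 h2:-3[(0,0,1)]-1 h2:-4[(0,0,0)]+1*
p2 X@[(0,0,0)] terminal -1; root [(0,0,4)] d4

value((0,0,4), O) = +1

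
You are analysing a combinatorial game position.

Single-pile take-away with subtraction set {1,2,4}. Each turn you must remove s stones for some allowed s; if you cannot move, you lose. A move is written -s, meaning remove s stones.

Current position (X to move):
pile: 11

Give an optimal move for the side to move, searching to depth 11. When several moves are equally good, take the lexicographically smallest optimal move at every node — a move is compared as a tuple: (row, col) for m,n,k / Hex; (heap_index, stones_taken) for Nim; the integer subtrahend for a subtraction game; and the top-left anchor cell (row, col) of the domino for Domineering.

X's best at [11]: -2

[11] X move#1: -1:-1/10, -2:+1/9*, -4:-1/7
[9] O move#2: -1:-1/8*, -2:-1/7, -4:-1/5
[8] X move#3: -1:-1/7, -2:+1/6*, -4:-1/4
[6] O move#4: -1:-1/5*, -2:-1/4, -4:-1/2
[5] X move#5: -1:-1/4, -2:+1/3*, -4:-1/1
[3] O move#6: -1:-1/2*, -2:-1/1
[2] X move#7: -1:-1/1, -2:+1/0*
[0] end (terminal -1, O#8); searched 11 to 11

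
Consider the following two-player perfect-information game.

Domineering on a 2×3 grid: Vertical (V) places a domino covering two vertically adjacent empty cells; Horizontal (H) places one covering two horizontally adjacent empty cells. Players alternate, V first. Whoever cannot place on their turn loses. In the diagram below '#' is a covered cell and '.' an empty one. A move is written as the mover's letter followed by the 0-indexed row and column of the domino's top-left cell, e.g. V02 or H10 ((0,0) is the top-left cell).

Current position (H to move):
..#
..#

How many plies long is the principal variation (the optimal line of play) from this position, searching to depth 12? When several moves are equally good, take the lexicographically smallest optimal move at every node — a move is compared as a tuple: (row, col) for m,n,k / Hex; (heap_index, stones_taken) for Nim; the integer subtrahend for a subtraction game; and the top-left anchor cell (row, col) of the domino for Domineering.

[..#/..#] H move#1: H00:+1/###/..#*, H10:+1/..#/###
[###/..#] end (terminal -1, V#2); searched ..#/..# to 12

PV length from [..#/..#]: 1 ply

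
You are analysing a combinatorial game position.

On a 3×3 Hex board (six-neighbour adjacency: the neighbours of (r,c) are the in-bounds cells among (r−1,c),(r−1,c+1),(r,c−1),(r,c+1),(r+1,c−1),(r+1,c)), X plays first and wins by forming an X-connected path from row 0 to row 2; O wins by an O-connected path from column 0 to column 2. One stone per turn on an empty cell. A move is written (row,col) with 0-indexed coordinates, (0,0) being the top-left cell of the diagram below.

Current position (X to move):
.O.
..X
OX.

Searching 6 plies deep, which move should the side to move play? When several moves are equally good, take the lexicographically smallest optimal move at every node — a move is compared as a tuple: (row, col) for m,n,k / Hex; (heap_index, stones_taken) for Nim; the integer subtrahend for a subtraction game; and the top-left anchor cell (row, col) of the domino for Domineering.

p1 X@[.O./..X/OX.]: (0,0)[XO./..X/OX.]-1 (0,2)[.OX/..X/OX.]+1* (1,0)[.O./X.X/OX.]-1 (1,1)[.O./.XX/OX.]-1 (2,2)[.O./..X/OXX]-1
p2 O@[.OX/..X/OX.] terminal -1; root [.O./..X/OX.] d6

X's best at [.O./..X/OX.]: (0,2)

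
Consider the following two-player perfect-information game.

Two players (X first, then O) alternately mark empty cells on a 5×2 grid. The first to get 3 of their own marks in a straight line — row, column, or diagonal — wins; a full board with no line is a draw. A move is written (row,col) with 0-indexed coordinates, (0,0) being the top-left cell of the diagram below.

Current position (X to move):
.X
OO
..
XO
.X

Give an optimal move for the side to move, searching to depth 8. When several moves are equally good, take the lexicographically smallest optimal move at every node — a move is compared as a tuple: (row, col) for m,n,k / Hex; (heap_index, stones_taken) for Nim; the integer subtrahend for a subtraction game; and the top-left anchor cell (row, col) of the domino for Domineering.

X's best at [.X/OO/../XO/.X]: (2,1)

ply 1, X at .X/OO/../XO/.X | (0,0)=-1→XX/OO/../XO/.X; (2,0)=-1→.X/OO/X./XO/.X; (2,1)=+0→.X/OO/.X/XO/.X*; (4,0)=-1→.X/OO/../XO/XX
ply 2, O at .X/OO/.X/XO/.X | (0,0)=+0→OX/OO/.X/XO/.X*; (2,0)=+0→.X/OO/OX/XO/.X; (4,0)=+0→.X/OO/.X/XO/OX
ply 3, X at OX/OO/.X/XO/.X | (2,0)=+0→OX/OO/XX/XO/.X*; (4,0)=-1→OX/OO/.X/XO/XX
ply 4, O at OX/OO/XX/XO/.X | (4,0)=+0→OX/OO/XX/XO/OX*
ply 5: OX/OO/XX/XO/OX is terminal +0 (X); from .X/OO/../XO/.X depth 8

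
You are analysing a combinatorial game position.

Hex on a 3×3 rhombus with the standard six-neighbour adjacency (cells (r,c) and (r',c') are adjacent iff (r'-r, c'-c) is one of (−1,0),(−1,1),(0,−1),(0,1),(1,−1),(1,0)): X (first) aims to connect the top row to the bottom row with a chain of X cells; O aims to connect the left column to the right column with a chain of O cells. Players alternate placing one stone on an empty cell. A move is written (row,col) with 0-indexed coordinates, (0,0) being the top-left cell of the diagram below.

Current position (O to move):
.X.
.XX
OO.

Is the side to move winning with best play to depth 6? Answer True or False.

O winning at [.X./.XX/OO.]: True

ply 1, O at .X./.XX/OO. | (0,0)=-1→OX./.XX/OO.; (0,2)=-1→.XO/.XX/OO.; (1,0)=-1→.X./OXX/OO.; (2,2)=+1→.X./.XX/OOO*
ply 2: .X./.XX/OOO is terminal -1 (X); from .X./.XX/OO. depth 6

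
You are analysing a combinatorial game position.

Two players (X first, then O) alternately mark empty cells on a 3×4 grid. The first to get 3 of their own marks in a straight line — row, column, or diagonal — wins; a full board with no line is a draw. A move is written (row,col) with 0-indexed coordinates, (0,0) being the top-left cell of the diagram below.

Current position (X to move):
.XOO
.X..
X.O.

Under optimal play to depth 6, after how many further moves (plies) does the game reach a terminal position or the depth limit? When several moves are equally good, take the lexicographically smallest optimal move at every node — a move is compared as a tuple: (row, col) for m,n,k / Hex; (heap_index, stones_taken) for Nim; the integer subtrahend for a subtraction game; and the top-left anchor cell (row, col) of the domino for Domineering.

PV length from [.XOO/.X../X.O.]: 3 plies

p1 X@[.XOO/.X../X.O.]: (0,0)[XXOO/.X../X.O.]-1 (1,0)[.XOO/XX../X.O.]-1 (1,2)[.XOO/.XX./X.O.]+1* (1,3)[.XOO/.X.X/X.O.]-1 (2,1)[.XOO/.X../XXO.]+1 (2,3)[.XOO/.X../X.OX]-1
p2 O@[.XOO/.XX./X.O.]: (0,0)[OXOO/.XX./X.O.]-1* (1,0)[.XOO/OXX./X.O.]-1 (1,3)[.XOO/.XXO/X.O.]-1 (2,1)[.XOO/.XX./XOO.]-1 (2,3)[.XOO/.XX./X.OO]-1
p3 X@[OXOO/.XX./X.O.]: (1,0)[OXOO/XXX./X.O.]+1* (1,3)[OXOO/.XXX/X.O.]+1 (2,1)[OXOO/.XX./XXO.]+1 (2,3)[OXOO/.XX./X.OX]+1
p4 O@[OXOO/XXX./X.O.] terminal -1; root [.XOO/.X../X.O.] d6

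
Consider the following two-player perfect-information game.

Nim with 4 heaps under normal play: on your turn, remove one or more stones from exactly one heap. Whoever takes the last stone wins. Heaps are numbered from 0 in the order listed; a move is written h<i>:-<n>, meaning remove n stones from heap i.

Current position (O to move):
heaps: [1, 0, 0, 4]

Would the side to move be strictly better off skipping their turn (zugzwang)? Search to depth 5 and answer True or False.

[(1,0,0,4)] O move#1: h0:-1:-1/(0,0,0,4), h3:-1:-1/(1,0,0,3), h3:-2:-1/(1,0,0,2), h3:-3:+1/(1,0,0,1)*, h3:-4:-1/(1,0,0,0)
[(1,0,0,1)] X move#2: h0:-1:-1/(0,0,0,1)*, h3:-1:-1/(1,0,0,0)
[(0,0,0,1)] O move#3: h3:-1:+1/(0,0,0,0)*
[(0,0,0,0)] end (terminal -1, X#4); searched (1,0,0,4) to 5
pass branch (X moves first from the same position):
  | [(1,0,0,4)] X move#1: h0:-1:-1/(0,0,0,4), h3:-1:-1/(1,0,0,3), h3:-2:-1/(1,0,0,2), h3:-3:+1/(1,0,0,1)*, h3:-4:-1/(1,0,0,0)
  | [(1,0,0,1)] O move#2: h0:-1:-1/(0,0,0,1)*, h3:-1:-1/(1,0,0,0)
  | [(0,0,0,1)] X move#3: h3:-1:+1/(0,0,0,0)*
  | [(0,0,0,0)] end (terminal -1, O#4); searched (1,0,0,4) to 5
O moving scores +1; O passing scores -1

zugzwang((1,0,0,4), O) = False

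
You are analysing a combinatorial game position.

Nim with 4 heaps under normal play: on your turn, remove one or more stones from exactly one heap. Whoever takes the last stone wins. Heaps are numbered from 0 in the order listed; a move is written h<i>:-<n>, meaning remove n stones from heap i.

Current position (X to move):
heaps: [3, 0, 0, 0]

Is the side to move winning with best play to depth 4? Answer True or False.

X winning at [(3,0,0,0)]: True

ply 1, X at (3,0,0,0) | h0:-1=-1→(2,0,0,0); h0:-2=-1→(1,0,0,0); h0:-3=+1→(0,0,0,0)*
ply 2: (0,0,0,0) is terminal -1 (O); from (3,0,0,0) depth 4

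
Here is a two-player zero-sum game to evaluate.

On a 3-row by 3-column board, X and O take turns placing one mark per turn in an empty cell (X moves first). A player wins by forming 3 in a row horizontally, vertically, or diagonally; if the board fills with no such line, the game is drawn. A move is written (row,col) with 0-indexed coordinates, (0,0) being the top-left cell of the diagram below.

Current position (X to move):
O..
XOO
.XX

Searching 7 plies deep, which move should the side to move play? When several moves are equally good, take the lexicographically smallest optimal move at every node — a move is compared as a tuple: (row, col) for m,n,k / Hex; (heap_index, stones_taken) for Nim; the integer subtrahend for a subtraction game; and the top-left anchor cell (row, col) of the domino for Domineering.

X's best at [O../XOO/.XX]: (2,0)

[O../XOO/.XX] X move#1: (0,1):+0/OX./XOO/.XX, (0,2):+0/O.X/XOO/.XX, (2,0):+1/O../XOO/XXX*
[O../XOO/XXX] end (terminal -1, O#2); searched O../XOO/.XX to 7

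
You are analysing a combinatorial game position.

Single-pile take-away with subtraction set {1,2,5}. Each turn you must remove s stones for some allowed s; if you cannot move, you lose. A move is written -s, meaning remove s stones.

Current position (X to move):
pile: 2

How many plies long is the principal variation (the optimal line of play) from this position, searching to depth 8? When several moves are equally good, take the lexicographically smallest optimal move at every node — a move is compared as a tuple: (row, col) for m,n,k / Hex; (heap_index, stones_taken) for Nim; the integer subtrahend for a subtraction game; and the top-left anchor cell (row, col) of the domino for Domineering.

ply 1, X at 2 | -1=-1→1; -2=+1→0*
ply 2: 0 is terminal -1 (O); from 2 depth 8

PV length from [2]: 1 ply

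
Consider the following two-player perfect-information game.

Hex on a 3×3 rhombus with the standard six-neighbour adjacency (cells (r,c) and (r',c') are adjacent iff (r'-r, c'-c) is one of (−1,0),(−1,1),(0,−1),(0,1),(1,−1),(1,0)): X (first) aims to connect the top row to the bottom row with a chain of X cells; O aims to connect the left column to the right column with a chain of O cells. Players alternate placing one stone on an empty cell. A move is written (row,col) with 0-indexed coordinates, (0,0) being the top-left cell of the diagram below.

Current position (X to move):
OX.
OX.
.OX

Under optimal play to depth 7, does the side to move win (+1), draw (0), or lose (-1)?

value(OX./OX./.OX, X) = +1

[OX./OX./.OX] X move#1: (0,2):+1/OXX/OX./.OX*, (1,2):+1/OX./OXX/.OX, (2,0):+1/OX./OX./XOX
[OXX/OX./.OX] O move#2: (1,2):-1/OXX/OXO/.OX*, (2,0):-1/OXX/OX./OOX
[OXX/OXO/.OX] X move#3: (2,0):+1/OXX/OXO/XOX*
[OXX/OXO/XOX] end (terminal -1, O#4); searched OX./OX./.OX to 7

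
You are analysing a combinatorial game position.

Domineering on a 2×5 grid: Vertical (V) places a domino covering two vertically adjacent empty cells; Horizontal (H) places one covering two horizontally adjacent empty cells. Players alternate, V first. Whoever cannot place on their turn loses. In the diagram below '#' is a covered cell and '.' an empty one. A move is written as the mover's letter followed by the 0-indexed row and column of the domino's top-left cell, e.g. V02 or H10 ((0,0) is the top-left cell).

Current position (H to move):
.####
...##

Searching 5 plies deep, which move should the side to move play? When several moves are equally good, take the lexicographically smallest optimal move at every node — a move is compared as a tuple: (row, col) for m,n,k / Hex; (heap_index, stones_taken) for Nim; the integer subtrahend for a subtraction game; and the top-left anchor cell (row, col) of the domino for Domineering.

[.####/...##] H move#1: H10:+1/.####/##.##*, H11:-1/.####/.####
[.####/##.##] end (terminal -1, V#2); searched .####/...## to 5

H's best at [.####/...##]: H10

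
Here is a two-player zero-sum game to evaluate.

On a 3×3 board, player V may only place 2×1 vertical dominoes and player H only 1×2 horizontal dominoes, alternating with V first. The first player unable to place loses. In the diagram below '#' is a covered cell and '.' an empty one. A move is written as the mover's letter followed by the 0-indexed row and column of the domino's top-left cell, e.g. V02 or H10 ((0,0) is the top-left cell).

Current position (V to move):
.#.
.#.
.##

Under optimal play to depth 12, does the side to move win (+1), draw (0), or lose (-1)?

p1 V@[.#./.#./.##]: V00[##./##./.##]+1* V02[.##/.##/.##]+1 V10[.#./##./###]+1
p2 H@[##./##./.##] terminal -1; root [.#./.#./.##] d12

value(.#./.#./.##, V) = +1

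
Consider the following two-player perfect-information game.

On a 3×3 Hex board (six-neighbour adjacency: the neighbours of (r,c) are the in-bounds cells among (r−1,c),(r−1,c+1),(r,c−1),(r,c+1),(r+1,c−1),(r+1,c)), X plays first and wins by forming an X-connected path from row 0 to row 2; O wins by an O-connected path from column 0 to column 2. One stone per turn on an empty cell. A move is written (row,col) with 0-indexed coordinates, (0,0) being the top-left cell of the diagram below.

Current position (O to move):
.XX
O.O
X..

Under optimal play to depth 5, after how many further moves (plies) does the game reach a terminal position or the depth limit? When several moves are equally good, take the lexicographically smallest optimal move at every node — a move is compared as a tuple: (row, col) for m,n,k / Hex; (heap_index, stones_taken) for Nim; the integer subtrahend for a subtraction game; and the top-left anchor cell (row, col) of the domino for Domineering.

[.XX/O.O/X..] O move#1: (0,0):-1/OXX/O.O/X.., (1,1):+1/.XX/OOO/X..*, (2,1):-1/.XX/O.O/XO., (2,2):-1/.XX/O.O/X.O
[.XX/OOO/X..] end (terminal -1, X#2); searched .XX/O.O/X.. to 5

PV length from [.XX/O.O/X..]: 1 ply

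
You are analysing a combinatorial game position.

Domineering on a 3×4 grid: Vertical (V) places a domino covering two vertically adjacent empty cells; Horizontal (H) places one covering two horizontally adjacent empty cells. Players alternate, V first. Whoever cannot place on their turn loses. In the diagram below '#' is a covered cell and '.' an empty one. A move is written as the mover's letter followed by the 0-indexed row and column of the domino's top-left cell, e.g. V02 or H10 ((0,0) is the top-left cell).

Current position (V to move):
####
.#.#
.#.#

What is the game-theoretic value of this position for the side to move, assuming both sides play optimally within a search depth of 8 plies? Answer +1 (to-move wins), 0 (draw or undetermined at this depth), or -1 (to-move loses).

value(####/.#.#/.#.#, V) = +1

ply 1, V at ####/.#.#/.#.# | V10=+1→####/##.#/##.#*; V12=+1→####/.###/.###
ply 2: ####/##.#/##.# is terminal -1 (H); from ####/.#.#/.#.# depth 8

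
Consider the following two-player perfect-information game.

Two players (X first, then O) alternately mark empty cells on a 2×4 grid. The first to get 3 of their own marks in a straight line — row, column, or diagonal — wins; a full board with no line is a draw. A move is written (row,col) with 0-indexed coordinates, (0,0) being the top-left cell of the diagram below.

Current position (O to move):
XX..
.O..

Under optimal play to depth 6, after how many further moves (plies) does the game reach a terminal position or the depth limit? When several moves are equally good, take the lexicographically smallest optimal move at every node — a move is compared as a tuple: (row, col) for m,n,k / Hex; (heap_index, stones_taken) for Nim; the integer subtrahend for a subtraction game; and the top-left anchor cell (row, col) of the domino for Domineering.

PV length from [XX../.O..]: 5 plies

[XX../.O..] O move#1: (0,2):+0/XXO./.O..*, (0,3):-1/XX.O/.O.., (1,0):-1/XX../OO.., (1,2):-1/XX../.OO., (1,3):-1/XX../.O.O
[XXO./.O..] X move#2: (0,3):-1/XXOX/.O.., (1,0):+0/XXO./XO..*, (1,2):+0/XXO./.OX., (1,3):+0/XXO./.O.X
[XXO./XO..] O move#3: (0,3):+0/XXOO/XO..*, (1,2):+0/XXO./XOO., (1,3):+0/XXO./XO.O
[XXOO/XO..] X move#4: (1,2):+0/XXOO/XOX.*, (1,3):+0/XXOO/XO.X
[XXOO/XOX.] O move#5: (1,3):+0/XXOO/XOXO*
[XXOO/XOXO] end (terminal +0, X#6); searched XX../.O.. to 6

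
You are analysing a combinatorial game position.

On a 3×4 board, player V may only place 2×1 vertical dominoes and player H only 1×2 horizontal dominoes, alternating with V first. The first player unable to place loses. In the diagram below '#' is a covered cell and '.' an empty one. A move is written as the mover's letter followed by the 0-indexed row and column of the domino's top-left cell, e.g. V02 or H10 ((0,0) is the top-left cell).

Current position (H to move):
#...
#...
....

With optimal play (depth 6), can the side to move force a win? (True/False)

p1 H@[#.../#.../....]: H01[###./#.../....]-1 H02[#.##/#.../....]-1 H11[#.../###./....]+1* H12[#.../#.##/....]+1 H20[#.../#.../##..]-1 H21[#.../#.../.##.]-1 H22[#.../#.../..##]-1
p2 V@[#.../###./....]: V03[#..#/####/....]-1* V13[#.../####/...#]-1
p3 H@[#..#/####/....]: H01[####/####/....]+1* H20[#..#/####/##..]+1 H21[#..#/####/.##.]+1 H22[#..#/####/..##]+1
p4 V@[####/####/....] terminal -1; root [#.../#.../....] d6

H winning at [#.../#.../....]: True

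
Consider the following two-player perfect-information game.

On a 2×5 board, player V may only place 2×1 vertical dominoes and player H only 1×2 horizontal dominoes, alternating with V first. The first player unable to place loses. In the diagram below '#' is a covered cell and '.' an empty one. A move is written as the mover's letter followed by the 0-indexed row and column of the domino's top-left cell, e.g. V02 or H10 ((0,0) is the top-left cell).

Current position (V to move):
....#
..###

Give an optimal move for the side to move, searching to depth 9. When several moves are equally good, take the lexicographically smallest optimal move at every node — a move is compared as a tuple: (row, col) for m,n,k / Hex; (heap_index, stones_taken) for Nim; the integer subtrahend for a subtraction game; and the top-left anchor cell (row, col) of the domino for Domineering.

V's best at [....#/..###]: V01

p1 V@[....#/..###]: V00[#...#/#.###]-1 V01[.#..#/.####]+1*
p2 H@[.#..#/.####]: H02[.####/.####]-1*
p3 V@[.####/.####]: V00[#####/#####]+1*
p4 H@[#####/#####] terminal -1; root [....#/..###] d9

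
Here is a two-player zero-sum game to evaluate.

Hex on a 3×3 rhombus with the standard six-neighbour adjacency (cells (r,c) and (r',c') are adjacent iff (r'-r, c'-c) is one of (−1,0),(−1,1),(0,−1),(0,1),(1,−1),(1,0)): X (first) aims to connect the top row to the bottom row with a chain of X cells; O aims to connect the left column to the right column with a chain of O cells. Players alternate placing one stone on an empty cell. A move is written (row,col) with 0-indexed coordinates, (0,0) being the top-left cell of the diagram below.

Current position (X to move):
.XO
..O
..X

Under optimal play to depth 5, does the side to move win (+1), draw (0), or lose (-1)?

value(.XO/..O/..X, X) = +1

ply 1, X at .XO/..O/..X | (0,0)=-1→XXO/..O/..X; (1,0)=-1→.XO/X.O/..X; (1,1)=+1→.XO/.XO/..X*; (2,0)=+1→.XO/..O/X.X; (2,1)=-1→.XO/..O/.XX
ply 2, O at .XO/.XO/..X | (0,0)=-1→OXO/.XO/..X*; (1,0)=-1→.XO/OXO/..X; (2,0)=-1→.XO/.XO/O.X; (2,1)=-1→.XO/.XO/.OX
ply 3, X at OXO/.XO/..X | (1,0)=+1→OXO/XXO/..X*; (2,0)=+1→OXO/.XO/X.X; (2,1)=+1→OXO/.XO/.XX
ply 4, O at OXO/XXO/..X | (2,0)=-1→OXO/XXO/O.X*; (2,1)=-1→OXO/XXO/.OX
ply 5, X at OXO/XXO/O.X | (2,1)=+1→OXO/XXO/OXX*
ply 6: OXO/XXO/OXX is terminal -1 (O); from .XO/..O/..X depth 5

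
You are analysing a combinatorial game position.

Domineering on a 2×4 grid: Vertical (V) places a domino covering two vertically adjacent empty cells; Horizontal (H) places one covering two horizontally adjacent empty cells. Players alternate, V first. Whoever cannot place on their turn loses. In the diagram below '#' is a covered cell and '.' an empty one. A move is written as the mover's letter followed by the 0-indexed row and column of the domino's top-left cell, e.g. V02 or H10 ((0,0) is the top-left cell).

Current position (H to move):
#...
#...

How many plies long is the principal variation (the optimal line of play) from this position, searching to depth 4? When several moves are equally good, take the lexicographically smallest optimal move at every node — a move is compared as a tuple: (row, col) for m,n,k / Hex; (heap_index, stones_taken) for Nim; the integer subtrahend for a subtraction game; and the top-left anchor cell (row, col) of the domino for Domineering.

PV length from [#.../#...]: 3 plies

p1 H@[#.../#...]: H01[###./#...]+1* H02[#.##/#...]+1 H11[#.../###.]+1 H12[#.../#.##]+1
p2 V@[###./#...]: V03[####/#..#]-1*
p3 H@[####/#..#]: H11[####/####]+1*
p4 V@[####/####] terminal -1; root [#.../#...] d4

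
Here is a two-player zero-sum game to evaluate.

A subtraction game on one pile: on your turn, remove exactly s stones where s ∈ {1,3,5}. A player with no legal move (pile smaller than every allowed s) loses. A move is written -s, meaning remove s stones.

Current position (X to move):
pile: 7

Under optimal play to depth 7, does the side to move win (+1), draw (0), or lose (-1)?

value(7, X) = +1

p1 X@[7]: -1[6]+1* -3[4]+1 -5[2]+1
p2 O@[6]: -1[5]-1* -3[3]-1 -5[1]-1
p3 X@[5]: -1[4]+1* -3[2]+1 -5[0]+1
p4 O@[4]: -1[3]-1* -3[1]-1
p5 X@[3]: -1[2]+1* -3[0]+1
p6 O@[2]: -1[1]-1*
p7 X@[1]: -1[0]+1*
p8 O@[0] terminal -1; root [7] d7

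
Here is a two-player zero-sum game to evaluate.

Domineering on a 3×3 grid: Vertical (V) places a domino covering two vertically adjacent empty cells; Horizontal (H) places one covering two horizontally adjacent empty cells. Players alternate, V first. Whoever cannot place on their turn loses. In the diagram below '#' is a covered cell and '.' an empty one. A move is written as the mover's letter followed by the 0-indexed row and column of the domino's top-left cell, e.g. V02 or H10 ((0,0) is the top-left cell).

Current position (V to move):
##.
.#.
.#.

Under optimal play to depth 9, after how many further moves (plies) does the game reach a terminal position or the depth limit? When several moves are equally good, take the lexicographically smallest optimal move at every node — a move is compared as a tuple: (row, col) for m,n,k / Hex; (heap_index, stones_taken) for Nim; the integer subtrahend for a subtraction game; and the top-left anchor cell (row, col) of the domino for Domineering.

ply 1, V at ##./.#./.#. | V02=+1→###/.##/.#.*; V10=+1→##./##./##.; V12=+1→##./.##/.##
ply 2: ###/.##/.#. is terminal -1 (H); from ##./.#./.#. depth 9

PV length from [##./.#./.#.]: 1 ply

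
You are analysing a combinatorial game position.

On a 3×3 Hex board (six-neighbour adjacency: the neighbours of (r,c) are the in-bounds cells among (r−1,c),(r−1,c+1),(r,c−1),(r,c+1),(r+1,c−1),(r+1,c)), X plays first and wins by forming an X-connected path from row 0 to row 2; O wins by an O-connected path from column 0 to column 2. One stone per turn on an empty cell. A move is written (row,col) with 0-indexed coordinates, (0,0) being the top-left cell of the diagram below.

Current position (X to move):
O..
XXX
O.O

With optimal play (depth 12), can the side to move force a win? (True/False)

p1 X@[O../XXX/O.O]: (0,1)[OX./XXX/O.O]-1 (0,2)[O.X/XXX/O.O]-1 (2,1)[O../XXX/OXO]+1*
p2 O@[O../XXX/OXO]: (0,1)[OO./XXX/OXO]-1* (0,2)[O.O/XXX/OXO]-1
p3 X@[OO./XXX/OXO]: (0,2)[OOX/XXX/OXO]+1*
p4 O@[OOX/XXX/OXO] terminal -1; root [O../XXX/O.O] d12

X winning at [O../XXX/O.O]: True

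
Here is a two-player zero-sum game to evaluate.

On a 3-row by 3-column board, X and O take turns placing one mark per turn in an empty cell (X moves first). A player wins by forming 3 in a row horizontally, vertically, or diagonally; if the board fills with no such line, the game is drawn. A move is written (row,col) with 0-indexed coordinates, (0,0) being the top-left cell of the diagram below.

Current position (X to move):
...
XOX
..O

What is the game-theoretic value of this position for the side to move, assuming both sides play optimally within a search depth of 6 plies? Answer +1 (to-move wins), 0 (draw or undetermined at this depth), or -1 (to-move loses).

value(.../XOX/..O, X) = -1

[.../XOX/..O] X move#1: (0,0):-1/X../XOX/..O*, (0,1):-1/.X./XOX/..O, (0,2):-1/..X/XOX/..O, (2,0):-1/.../XOX/X.O, (2,1):-1/.../XOX/.XO
[X../XOX/..O] O move#2: (0,1):-1/XO./XOX/..O, (0,2):-1/X.O/XOX/..O, (2,0):+1/X../XOX/O.O*, (2,1):-1/X../XOX/.OO
[X../XOX/O.O] X move#3: (0,1):-1/XX./XOX/O.O*, (0,2):-1/X.X/XOX/O.O, (2,1):-1/X../XOX/OXO
[XX./XOX/O.O] O move#4: (0,2):+1/XXO/XOX/O.O*, (2,1):+1/XX./XOX/OOO
[XXO/XOX/O.O] end (terminal -1, X#5); searched .../XOX/..O to 6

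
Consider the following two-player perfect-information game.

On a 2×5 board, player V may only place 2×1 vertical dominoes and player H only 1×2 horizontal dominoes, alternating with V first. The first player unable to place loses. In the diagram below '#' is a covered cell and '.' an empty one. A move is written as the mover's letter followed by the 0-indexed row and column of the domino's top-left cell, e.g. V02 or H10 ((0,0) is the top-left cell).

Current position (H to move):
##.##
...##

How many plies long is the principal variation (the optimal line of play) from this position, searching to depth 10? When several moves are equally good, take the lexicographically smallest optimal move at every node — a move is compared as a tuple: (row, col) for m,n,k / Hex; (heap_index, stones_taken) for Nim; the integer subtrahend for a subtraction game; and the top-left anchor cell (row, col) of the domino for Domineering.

PV length from [##.##/...##]: 1 ply

p1 H@[##.##/...##]: H10[##.##/##.##]-1 H11[##.##/.####]+1*
p2 V@[##.##/.####] terminal -1; root [##.##/...##] d10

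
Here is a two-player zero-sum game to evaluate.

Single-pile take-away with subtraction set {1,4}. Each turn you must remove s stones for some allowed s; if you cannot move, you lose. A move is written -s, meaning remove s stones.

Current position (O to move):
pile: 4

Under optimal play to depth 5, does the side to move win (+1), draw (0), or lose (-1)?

[4] O move#1: -1:-1/3, -4:+1/0*
[0] end (terminal -1, X#2); searched 4 to 5

value(4, O) = +1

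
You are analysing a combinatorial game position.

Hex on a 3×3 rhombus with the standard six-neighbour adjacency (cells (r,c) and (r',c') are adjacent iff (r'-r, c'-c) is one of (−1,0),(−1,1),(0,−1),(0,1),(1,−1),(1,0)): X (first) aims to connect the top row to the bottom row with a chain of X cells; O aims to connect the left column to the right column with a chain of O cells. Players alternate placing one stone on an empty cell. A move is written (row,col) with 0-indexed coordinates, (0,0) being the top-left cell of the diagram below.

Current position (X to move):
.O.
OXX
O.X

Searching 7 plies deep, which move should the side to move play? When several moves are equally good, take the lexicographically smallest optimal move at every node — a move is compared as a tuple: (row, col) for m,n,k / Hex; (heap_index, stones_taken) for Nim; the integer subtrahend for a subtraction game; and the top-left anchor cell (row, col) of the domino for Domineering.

p1 X@[.O./OXX/O.X]: (0,0)[XO./OXX/O.X]-1 (0,2)[.OX/OXX/O.X]+1* (2,1)[.O./OXX/OXX]-1
p2 O@[.OX/OXX/O.X] terminal -1; root [.O./OXX/O.X] d7

X's best at [.O./OXX/O.X]: (0,2)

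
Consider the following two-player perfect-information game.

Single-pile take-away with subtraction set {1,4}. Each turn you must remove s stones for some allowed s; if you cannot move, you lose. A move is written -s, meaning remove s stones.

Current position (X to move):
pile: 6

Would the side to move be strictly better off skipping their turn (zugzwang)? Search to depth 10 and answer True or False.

zugzwang(6, X) = False

[6] X move#1: -1:+1/5*, -4:+1/2
[5] O move#2: -1:-1/4*, -4:-1/1
[4] X move#3: -1:-1/3, -4:+1/0*
[0] end (terminal -1, O#4); searched 6 to 10
if X skipped the turn, O would face:
~ [6] O move#1: -1:+1/5*, -4:+1/2
~ [5] X move#2: -1:-1/4*, -4:-1/1
~ [4] O move#3: -1:-1/3, -4:+1/0*
~ [0] end (terminal -1, X#4); searched 6 to 10
compare (X): move=+1 vs pass=-1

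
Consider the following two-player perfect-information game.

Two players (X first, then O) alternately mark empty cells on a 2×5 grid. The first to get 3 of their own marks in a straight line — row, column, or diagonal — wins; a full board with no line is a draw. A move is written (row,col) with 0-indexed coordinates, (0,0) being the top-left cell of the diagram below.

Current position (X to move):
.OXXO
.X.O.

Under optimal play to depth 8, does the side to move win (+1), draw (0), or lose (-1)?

[.OXXO/.X.O.] X move#1: (0,0):+0/XOXXO/.X.O.*, (1,0):+0/.OXXO/XX.O., (1,2):+0/.OXXO/.XXO., (1,4):+0/.OXXO/.X.OX
[XOXXO/.X.O.] O move#2: (1,0):+0/XOXXO/OX.O.*, (1,2):+0/XOXXO/.XOO., (1,4):+0/XOXXO/.X.OO
[XOXXO/OX.O.] X move#3: (1,2):+0/XOXXO/OXXO.*, (1,4):+0/XOXXO/OX.OX
[XOXXO/OXXO.] O move#4: (1,4):+0/XOXXO/OXXOO*
[XOXXO/OXXOO] end (terminal +0, X#5); searched .OXXO/.X.O. to 8

value(.OXXO/.X.O., X) = 0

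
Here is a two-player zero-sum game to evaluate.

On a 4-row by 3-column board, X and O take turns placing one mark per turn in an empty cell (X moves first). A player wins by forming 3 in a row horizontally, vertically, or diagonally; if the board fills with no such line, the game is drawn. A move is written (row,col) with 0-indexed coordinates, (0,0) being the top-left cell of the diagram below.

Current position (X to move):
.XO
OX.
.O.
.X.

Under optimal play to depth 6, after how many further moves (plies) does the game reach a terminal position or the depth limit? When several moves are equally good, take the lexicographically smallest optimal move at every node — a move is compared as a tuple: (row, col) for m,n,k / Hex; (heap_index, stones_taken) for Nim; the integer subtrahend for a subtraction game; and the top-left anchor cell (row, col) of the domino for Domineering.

PV length from [.XO/OX./.O./.X.]: 4 plies

p1 X@[.XO/OX./.O./.X.]: (0,0)[XXO/OX./.O./.X.]-1* (1,2)[.XO/OXX/.O./.X.]-1 (2,0)[.XO/OX./XO./.X.]-1 (2,2)[.XO/OX./.OX/.X.]-1 (3,0)[.XO/OX./.O./XX.]-1 (3,2)[.XO/OX./.O./.XX]-1
p2 O@[XXO/OX./.O./.X.]: (1,2)[XXO/OXO/.O./.X.]-1 (2,0)[XXO/OX./OO./.X.]-1 (2,2)[XXO/OX./.OO/.X.]+1* (3,0)[XXO/OX./.O./OX.]-1 (3,2)[XXO/OX./.O./.XO]+1
p3 X@[XXO/OX./.OO/.X.]: (1,2)[XXO/OXX/.OO/.X.]-1* (2,0)[XXO/OX./XOO/.X.]-1 (3,0)[XXO/OX./.OO/XX.]-1 (3,2)[XXO/OX./.OO/.XX]-1
p4 O@[XXO/OXX/.OO/.X.]: (2,0)[XXO/OXX/OOO/.X.]+1* (3,0)[XXO/OXX/.OO/OX.]+1 (3,2)[XXO/OXX/.OO/.XO]+1
p5 X@[XXO/OXX/OOO/.X.] terminal -1; root [.XO/OX./.O./.X.] d6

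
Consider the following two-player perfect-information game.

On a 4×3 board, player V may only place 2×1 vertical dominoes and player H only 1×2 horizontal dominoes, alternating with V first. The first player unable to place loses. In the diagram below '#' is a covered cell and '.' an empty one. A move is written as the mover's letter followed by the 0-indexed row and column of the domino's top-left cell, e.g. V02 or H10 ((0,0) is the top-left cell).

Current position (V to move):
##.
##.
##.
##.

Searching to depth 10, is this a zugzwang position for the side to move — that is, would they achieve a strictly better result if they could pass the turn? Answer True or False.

p1 V@[##./##./##./##.]: V02[###/###/##./##.]+1* V12[##./###/###/##.]+1 V22[##./##./###/###]+1
p2 H@[###/###/##./##.] terminal -1; root [##./##./##./##.] d10
if V skipped the turn, H would face:
~ p1 H@[##./##./##./##.] terminal -1; root [##./##./##./##.] d10
compare (V): move=+1 vs pass=+1

zugzwang(##./##./##./##., V) = False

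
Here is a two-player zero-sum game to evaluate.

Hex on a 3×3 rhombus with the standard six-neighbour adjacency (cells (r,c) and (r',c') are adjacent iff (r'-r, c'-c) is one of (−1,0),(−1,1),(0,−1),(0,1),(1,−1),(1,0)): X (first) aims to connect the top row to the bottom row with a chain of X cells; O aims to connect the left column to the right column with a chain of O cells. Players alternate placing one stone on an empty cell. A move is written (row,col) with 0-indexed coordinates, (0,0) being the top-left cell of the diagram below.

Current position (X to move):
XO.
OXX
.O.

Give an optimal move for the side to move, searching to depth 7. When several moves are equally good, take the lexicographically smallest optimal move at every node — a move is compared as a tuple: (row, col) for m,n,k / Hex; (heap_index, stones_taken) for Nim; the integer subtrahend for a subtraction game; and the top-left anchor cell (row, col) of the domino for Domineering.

ply 1, X at XO./OXX/.O. | (0,2)=+1→XOX/OXX/.O.*; (2,0)=-1→XO./OXX/XO.; (2,2)=-1→XO./OXX/.OX
ply 2, O at XOX/OXX/.O. | (2,0)=-1→XOX/OXX/OO.*; (2,2)=-1→XOX/OXX/.OO
ply 3, X at XOX/OXX/OO. | (2,2)=+1→XOX/OXX/OOX*
ply 4: XOX/OXX/OOX is terminal -1 (O); from XO./OXX/.O. depth 7

X's best at [XO./OXX/.O.]: (0,2)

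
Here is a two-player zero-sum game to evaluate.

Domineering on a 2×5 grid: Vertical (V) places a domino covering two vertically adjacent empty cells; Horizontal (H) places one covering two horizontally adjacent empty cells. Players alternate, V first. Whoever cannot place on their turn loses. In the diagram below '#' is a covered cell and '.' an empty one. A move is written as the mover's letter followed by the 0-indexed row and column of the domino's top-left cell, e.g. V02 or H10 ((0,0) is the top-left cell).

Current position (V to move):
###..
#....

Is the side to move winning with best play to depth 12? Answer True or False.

ply 1, V at ###../#.... | V03=+1→####./#..#.*; V04=-1→###.#/#...#
ply 2, H at ####./#..#. | H11=-1→####./####.*
ply 3, V at ####./####. | V04=+1→#####/#####*
ply 4: #####/##### is terminal -1 (H); from ###../#.... depth 12

V winning at [###../#....]: True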